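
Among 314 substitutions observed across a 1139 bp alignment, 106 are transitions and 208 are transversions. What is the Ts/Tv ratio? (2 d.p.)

0.51

R = 106/208 = 0.509615… ≈ 0.51 (to 2 d.p.).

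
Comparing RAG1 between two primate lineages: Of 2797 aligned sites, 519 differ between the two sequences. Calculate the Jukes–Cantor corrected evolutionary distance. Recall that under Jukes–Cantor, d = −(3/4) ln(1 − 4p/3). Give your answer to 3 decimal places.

p = 519/2797 ≈ 0.185556.
d = −(3/4) ln(1 − 4p/3) = −0.75 ln(1 − 0.247408) = −0.75 ln(0.752592)
  = −0.75 × (-0.284232) = 0.213174 substitutions/site.

0.213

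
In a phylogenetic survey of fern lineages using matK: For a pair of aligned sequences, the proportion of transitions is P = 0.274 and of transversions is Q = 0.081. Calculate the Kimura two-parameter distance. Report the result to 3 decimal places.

Under the Kimura two-parameter model, d = −½ ln(1 − 2P − Q) − ¼ ln(1 − 2Q).
1 − 2P − Q = 0.371, giving −½ ln(0.371) = 0.495777.
1 − 2Q = 0.838, giving −¼ ln(0.838) = 0.044184.
d = 0.495777 + 0.044184 = 0.539961.

0.540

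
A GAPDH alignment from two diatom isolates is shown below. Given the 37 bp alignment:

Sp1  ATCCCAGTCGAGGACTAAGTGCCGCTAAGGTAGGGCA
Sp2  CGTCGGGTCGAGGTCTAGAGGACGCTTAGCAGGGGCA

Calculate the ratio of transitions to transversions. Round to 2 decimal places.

0.56

Transitions are A↔G and C↔T; transversions are all other mismatches.
Transitions: 5. Transversions: 9.
R = 5/9 = 0.555555… ≈ 0.56 (to 2 d.p.).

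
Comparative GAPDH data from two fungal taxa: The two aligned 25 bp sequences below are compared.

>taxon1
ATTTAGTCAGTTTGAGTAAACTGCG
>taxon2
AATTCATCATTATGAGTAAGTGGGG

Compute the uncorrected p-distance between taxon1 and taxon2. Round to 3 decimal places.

The sequences differ at 9 of 25 positions (sites 2, 5, 6, 10, 12, 20, 21, 22, 24).
p = 9/25 = 0.360.

0.360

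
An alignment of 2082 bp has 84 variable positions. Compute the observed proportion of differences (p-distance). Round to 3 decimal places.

p = 84/2082 = 0.040345… ≈ 0.040 (to 3 d.p.).

0.040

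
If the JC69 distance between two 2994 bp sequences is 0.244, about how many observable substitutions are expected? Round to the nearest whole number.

624

Invert JC69: p = (3/4)(1 − e^(−4d/3)) = 0.75 × (1 − e^(-0.325333)) = 0.75 × (1 − 0.722287) = 0.208285.
Expected differing sites = pL ≈ 0.208285 × 2994 = 623.60529 ≈ 624.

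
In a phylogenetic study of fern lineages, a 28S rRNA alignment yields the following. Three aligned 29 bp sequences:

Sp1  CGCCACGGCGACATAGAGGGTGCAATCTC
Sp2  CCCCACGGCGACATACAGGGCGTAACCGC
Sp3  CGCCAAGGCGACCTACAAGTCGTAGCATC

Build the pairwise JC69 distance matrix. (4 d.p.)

d(Sp1,Sp2) = 0.2421, d(Sp1,Sp3) = 0.4618, d(Sp2,Sp3) = 0.3439

Sp1–Sp2: 6/29 sites differ → p ≈ 0.206897, d = −0.75 ln(1 − 0.275863) = 0.242081 ≈ 0.2421.
Sp1–Sp3: 10/29 sites differ → p ≈ 0.344828, d = −0.75 ln(1 − 0.459771) = 0.461822 ≈ 0.4618.
Sp2–Sp3: 8/29 sites differ → p ≈ 0.275862, d = −0.75 ln(1 − 0.367816) = 0.343931 ≈ 0.3439.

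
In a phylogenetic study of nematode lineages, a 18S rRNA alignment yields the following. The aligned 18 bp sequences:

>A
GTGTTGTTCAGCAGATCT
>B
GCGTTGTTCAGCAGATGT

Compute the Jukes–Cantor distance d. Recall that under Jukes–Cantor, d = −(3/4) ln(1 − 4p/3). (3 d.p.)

The sequences differ at 2 of 18 sites (2, 17), so p = 2/18 ≈ 0.111111.
d = −(3/4) ln(1 − 4p/3) = −0.75 ln(1 − 0.148148) = −0.75 ln(0.851852)
  = −0.75 × (-0.160342) = 0.120257 substitutions/site.

0.120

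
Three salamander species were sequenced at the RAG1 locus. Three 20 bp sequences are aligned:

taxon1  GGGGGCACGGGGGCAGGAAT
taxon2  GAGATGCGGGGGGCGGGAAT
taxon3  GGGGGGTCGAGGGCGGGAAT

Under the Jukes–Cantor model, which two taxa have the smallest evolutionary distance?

taxon1–taxon2: 7/20 differ, p = 0.350, d = 0.471.
taxon1–taxon3: 4/20 differ, p = 0.200, d = 0.233.
taxon2–taxon3: 6/20 differ, p = 0.300, d = 0.383.
The smallest distance is between taxon1 and taxon3.

taxon1 and taxon3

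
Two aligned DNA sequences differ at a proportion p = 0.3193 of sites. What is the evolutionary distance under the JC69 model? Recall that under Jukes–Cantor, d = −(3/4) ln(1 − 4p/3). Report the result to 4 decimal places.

d = −(3/4) ln(1 − 4p/3) = −0.75 ln(1 − 0.425733) = −0.75 ln(0.574267)
  = −0.75 × (-0.554661) = 0.415996 substitutions/site.

0.4160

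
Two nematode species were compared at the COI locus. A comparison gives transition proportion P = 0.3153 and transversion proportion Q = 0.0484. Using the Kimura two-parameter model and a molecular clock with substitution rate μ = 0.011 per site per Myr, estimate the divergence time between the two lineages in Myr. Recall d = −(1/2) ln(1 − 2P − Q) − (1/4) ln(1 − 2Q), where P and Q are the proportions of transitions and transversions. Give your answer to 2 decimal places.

26.98

Under the Kimura two-parameter model, d = −½ ln(1 − 2P − Q) − ¼ ln(1 − 2Q).
1 − 2P − Q = 0.321, giving −½ ln(0.321) = 0.568157.
1 − 2Q = 0.9032, giving −¼ ln(0.9032) = 0.025453.
d = 0.568157 + 0.025453 = 0.593610.
Under a molecular clock d = 2μt, so t = d/(2μ) = 0.593610 / (2 × 0.011) = 26.98 Myr.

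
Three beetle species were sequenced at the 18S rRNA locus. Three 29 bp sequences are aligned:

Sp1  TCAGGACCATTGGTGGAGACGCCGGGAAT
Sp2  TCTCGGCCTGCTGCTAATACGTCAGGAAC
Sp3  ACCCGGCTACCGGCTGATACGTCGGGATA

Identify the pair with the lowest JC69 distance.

Sp1–Sp2: 14/29 differ, p = 0.483, d = 0.774.
Sp1–Sp3: 13/29 differ, p = 0.448, d = 0.683.
Sp2–Sp3: 10/29 differ, p = 0.345, d = 0.462.
The smallest distance is between Sp2 and Sp3.

Sp2 and Sp3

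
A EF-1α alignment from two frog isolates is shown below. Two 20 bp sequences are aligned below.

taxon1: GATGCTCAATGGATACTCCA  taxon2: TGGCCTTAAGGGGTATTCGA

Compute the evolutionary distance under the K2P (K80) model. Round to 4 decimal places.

0.6982

Of 20 sites, 4 differences are transitions and 5 are transversions, so P = 4/20 = 0.2 and Q = 5/20 = 0.25.
Under the Kimura two-parameter model, d = −½ ln(1 − 2P − Q) − ¼ ln(1 − 2Q).
1 − 2P − Q = 0.35, giving −½ ln(0.35) = 0.524911.
1 − 2Q = 0.5, giving −¼ ln(0.5) = 0.173287.
d = 0.524911 + 0.173287 = 0.698198.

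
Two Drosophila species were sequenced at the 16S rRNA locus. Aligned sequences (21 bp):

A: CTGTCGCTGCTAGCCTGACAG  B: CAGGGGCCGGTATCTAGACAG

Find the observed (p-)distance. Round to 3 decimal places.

The sequences differ at 8 of 21 positions (sites 2, 4, 5, 8, 10, 13, 15, 16).
p = 8/21 = 0.380952… ≈ 0.381 (to 3 d.p.).

0.381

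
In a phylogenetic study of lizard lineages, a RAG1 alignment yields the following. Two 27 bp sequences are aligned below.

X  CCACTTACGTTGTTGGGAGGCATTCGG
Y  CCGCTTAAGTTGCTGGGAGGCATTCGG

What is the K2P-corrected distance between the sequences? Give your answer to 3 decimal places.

Of 27 sites, 2 differences are transitions and 1 are transversions, so P = 2/27 ≈ 0.074074 and Q = 1/27 ≈ 0.037037.
Under the Kimura two-parameter model, d = −½ ln(1 − 2P − Q) − ¼ ln(1 − 2Q).
1 − 2P − Q = 0.814815, giving −½ ln(0.814815) = 0.102397.
1 − 2Q = 0.925926, giving −¼ ln(0.925926) = 0.019240.
d = 0.102397 + 0.019240 = 0.121637.

0.122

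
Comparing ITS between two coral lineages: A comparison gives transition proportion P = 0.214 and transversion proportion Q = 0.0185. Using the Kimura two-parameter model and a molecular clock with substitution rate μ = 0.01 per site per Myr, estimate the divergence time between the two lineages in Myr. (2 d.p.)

15.26

Under the Kimura two-parameter model, d = −½ ln(1 − 2P − Q) − ¼ ln(1 − 2Q).
1 − 2P − Q = 0.5535, giving −½ ln(0.5535) = 0.295747.
1 − 2Q = 0.963, giving −¼ ln(0.963) = 0.009425.
d = 0.295747 + 0.009425 = 0.305172.
Under a molecular clock d = 2μt, so t = d/(2μ) = 0.305172 / (2 × 0.01) = 15.26 Myr.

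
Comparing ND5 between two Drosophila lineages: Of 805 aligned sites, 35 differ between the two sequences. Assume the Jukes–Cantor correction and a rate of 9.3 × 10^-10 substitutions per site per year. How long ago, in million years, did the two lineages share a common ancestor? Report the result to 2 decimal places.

24.08

p = 35/805 ≈ 0.043478.
d = −(3/4) ln(1 − 4p/3) = −0.75 ln(1 − 0.057971) = −0.75 ln(0.942029)
  = −0.75 × (-0.059719) = 0.044789 substitutions/site.
Under a molecular clock d = 2μt, so t = d/(2μ) = 0.044789 / (2 × 9.3 × 10^-10) = 24.08 million years.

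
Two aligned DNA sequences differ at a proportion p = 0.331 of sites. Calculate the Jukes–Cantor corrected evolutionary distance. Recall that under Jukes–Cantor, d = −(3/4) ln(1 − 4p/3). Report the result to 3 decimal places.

d = −(3/4) ln(1 − 4p/3) = −0.75 ln(1 − 0.441333) = −0.75 ln(0.558667)
  = −0.75 × (-0.582202) = 0.436652 substitutions/site.

0.437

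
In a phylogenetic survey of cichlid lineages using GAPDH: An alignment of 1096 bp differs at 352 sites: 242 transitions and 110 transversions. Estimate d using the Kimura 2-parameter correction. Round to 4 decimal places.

P = 242/1096 ≈ 0.220803 and Q = 110/1096 ≈ 0.100365.
Under the Kimura two-parameter model, d = −½ ln(1 − 2P − Q) − ¼ ln(1 − 2Q).
1 − 2P − Q = 0.458029, giving −½ ln(0.458029) = 0.390411.
1 − 2Q = 0.79927, giving −¼ ln(0.79927) = 0.056014.
d = 0.390411 + 0.056014 = 0.446425.

0.4464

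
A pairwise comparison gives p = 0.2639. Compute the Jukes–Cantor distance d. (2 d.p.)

d = −(3/4) ln(1 − 4p/3) = −0.75 ln(1 − 0.351867) = −0.75 ln(0.648133)
  = −0.75 × (-0.433659) = 0.325244 substitutions/site.

0.33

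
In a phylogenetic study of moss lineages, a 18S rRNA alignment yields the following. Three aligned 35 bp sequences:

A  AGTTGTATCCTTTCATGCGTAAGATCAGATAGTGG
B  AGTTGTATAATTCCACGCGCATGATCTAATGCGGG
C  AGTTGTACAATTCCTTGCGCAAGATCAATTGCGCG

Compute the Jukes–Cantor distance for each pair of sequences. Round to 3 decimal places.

A–B: 11/35 sites differ → p ≈ 0.314286, d = −0.75 ln(1 − 0.419048) = 0.407315 ≈ 0.407.
A–C: 12/35 sites differ → p ≈ 0.342857, d = −0.75 ln(1 − 0.457143) = 0.458182 ≈ 0.458.
B–C: 7/35 sites differ → p = 0.2, d = −0.75 ln(1 − 0.266667) = 0.232617 ≈ 0.233.

d(A,B) = 0.407, d(A,C) = 0.458, d(B,C) = 0.233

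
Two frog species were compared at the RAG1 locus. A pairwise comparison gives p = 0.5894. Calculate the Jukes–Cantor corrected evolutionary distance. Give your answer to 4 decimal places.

d = −(3/4) ln(1 − 4p/3) = −0.75 ln(1 − 0.785867) = −0.75 ln(0.214133)
  = −0.75 × (-1.541158) = 1.155869 substitutions/site.

1.1559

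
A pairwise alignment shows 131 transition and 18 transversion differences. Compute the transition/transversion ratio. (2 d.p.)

7.28

R = 131/18 = 7.277777… ≈ 7.28 (to 2 d.p.).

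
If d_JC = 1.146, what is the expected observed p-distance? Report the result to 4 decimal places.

0.5873

p = (3/4)(1 − e^(−4d/3)) = 0.75 × (1 − e^(-1.528)) = 0.75 × (1 − 0.216969) = 0.587273.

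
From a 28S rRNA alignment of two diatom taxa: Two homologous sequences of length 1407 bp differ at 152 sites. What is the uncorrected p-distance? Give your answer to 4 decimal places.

0.1080

p = 152/1407 = 0.108031… ≈ 0.1080 (to 4 d.p.).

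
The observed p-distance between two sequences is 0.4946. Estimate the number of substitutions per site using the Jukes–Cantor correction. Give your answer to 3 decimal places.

d = −(3/4) ln(1 − 4p/3) = −0.75 ln(1 − 0.659467) = −0.75 ln(0.340533)
  = −0.75 × (-1.077243) = 0.807932 substitutions/site.

0.808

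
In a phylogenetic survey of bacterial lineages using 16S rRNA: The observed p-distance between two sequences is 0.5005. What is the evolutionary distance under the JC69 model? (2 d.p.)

0.83

d = −(3/4) ln(1 − 4p/3) = −0.75 ln(1 − 0.667333) = −0.75 ln(0.332667)
  = −0.75 × (-1.100613) = 0.825460 substitutions/site.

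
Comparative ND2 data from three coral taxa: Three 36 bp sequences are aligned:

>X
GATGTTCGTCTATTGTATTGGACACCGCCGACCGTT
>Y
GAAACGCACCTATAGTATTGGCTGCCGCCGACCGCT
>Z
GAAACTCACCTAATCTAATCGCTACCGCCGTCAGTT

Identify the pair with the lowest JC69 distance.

Y and Z

X–Y: 11/36 differ, p = 0.306, d = 0.392.
X–Z: 13/36 differ, p = 0.361, d = 0.493.
Y–Z: 10/36 differ, p = 0.278, d = 0.347.
The smallest distance is between Y and Z.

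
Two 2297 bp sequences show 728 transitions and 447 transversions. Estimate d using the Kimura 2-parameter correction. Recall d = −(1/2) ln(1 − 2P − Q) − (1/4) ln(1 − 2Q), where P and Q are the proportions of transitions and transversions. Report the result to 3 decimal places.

1.005

P = 728/2297 ≈ 0.316935 and Q = 447/2297 ≈ 0.194602.
Under the Kimura two-parameter model, d = −½ ln(1 − 2P − Q) − ¼ ln(1 − 2Q).
1 − 2P − Q = 0.171528, giving −½ ln(0.171528) = 0.881504.
1 − 2Q = 0.610796, giving −¼ ln(0.610796) = 0.123248.
d = 0.881504 + 0.123248 = 1.004752.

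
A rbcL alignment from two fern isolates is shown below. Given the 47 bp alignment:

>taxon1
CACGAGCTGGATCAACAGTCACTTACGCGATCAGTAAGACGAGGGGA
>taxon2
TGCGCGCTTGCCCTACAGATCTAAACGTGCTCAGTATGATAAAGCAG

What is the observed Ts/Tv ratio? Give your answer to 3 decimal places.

Transitions are A↔G and C↔T; transversions are all other mismatches.
Transitions: 11. Transversions: 11.
R = 11/11 = 1.000.

1.000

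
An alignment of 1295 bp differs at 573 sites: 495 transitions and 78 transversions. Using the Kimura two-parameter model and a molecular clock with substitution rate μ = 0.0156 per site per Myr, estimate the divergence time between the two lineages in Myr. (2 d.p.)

P = 495/1295 ≈ 0.382239 and Q = 78/1295 ≈ 0.060232.
Under the Kimura two-parameter model, d = −½ ln(1 − 2P − Q) − ¼ ln(1 − 2Q).
1 − 2P − Q = 0.17529, giving −½ ln(0.17529) = 0.870657.
1 − 2Q = 0.879536, giving −¼ ln(0.879536) = 0.032090.
d = 0.870657 + 0.032090 = 0.902747.
Under a molecular clock d = 2μt, so t = d/(2μ) = 0.902747 / (2 × 0.0156) = 28.93 Myr.

28.93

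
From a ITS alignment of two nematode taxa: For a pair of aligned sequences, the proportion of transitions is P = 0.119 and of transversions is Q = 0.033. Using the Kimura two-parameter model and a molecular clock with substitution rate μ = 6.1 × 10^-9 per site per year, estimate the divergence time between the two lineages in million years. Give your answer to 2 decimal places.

14.35

Under the Kimura two-parameter model, d = −½ ln(1 − 2P − Q) − ¼ ln(1 − 2Q).
1 − 2P − Q = 0.729, giving −½ ln(0.729) = 0.158041.
1 − 2Q = 0.934, giving −¼ ln(0.934) = 0.017070.
d = 0.158041 + 0.017070 = 0.175111.
Under a molecular clock d = 2μt, so t = d/(2μ) = 0.175111 / (2 × 6.1 × 10^-9) = 14.35 million years.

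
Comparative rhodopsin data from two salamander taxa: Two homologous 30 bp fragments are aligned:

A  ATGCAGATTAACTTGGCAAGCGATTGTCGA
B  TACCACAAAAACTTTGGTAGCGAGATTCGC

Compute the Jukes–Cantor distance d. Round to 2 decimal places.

The sequences differ at 13 of 30 sites, so p = 13/30 ≈ 0.433333.
d = −(3/4) ln(1 − 4p/3) = −0.75 ln(1 − 0.577777) = −0.75 ln(0.422223)
  = −0.75 × (-0.862222) = 0.646667 substitutions/site.

0.65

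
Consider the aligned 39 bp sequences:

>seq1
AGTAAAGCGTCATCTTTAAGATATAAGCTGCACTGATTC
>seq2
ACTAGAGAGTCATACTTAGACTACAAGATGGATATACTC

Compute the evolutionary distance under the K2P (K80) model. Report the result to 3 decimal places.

Of 39 sites, 7 differences are transitions and 8 are transversions, so P = 7/39 ≈ 0.179487 and Q = 8/39 ≈ 0.205128.
Under the Kimura two-parameter model, d = −½ ln(1 − 2P − Q) − ¼ ln(1 − 2Q).
1 − 2P − Q = 0.435898, giving −½ ln(0.435898) = 0.415174.
1 − 2Q = 0.589744, giving −¼ ln(0.589744) = 0.132017.
d = 0.415174 + 0.132017 = 0.547191.

0.547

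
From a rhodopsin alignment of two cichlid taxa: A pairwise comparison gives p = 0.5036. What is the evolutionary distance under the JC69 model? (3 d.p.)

0.835

d = −(3/4) ln(1 − 4p/3) = −0.75 ln(1 − 0.671467) = −0.75 ln(0.328533)
  = −0.75 × (-1.113118) = 0.834839 substitutions/site.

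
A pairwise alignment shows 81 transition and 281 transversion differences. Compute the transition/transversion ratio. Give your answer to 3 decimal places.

0.288

R = 81/281 = 0.288256… ≈ 0.288 (to 3 d.p.).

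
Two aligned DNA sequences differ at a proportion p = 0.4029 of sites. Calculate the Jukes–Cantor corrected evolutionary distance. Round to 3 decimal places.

d = −(3/4) ln(1 − 4p/3) = −0.75 ln(1 − 0.5372) = −0.75 ln(0.4628)
  = −0.75 × (-0.770460) = 0.577845 substitutions/site.

0.578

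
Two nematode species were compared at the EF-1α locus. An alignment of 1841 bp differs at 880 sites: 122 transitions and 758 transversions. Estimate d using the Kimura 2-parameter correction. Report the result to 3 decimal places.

P = 122/1841 ≈ 0.066268 and Q = 758/1841 ≈ 0.411733.
Under the Kimura two-parameter model, d = −½ ln(1 − 2P − Q) − ¼ ln(1 − 2Q).
1 − 2P − Q = 0.455731, giving −½ ln(0.455731) = 0.392926.
1 − 2Q = 0.176534, giving −¼ ln(0.176534) = 0.433560.
d = 0.392926 + 0.433560 = 0.826486.

0.826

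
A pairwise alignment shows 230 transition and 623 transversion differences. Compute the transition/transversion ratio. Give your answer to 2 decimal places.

R = 230/623 = 0.369181… ≈ 0.37 (to 2 d.p.).

0.37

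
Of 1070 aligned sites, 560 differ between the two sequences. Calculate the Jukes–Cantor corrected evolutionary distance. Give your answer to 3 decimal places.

p = 560/1070 ≈ 0.523364.
d = −(3/4) ln(1 − 4p/3) = −0.75 ln(1 − 0.697819) = −0.75 ln(0.302181)
  = −0.75 × (-1.196729) = 0.897547 substitutions/site.

0.898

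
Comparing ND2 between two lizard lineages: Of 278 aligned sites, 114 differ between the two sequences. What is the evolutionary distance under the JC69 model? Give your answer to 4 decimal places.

0.5935

p = 114/278 ≈ 0.410072.
d = −(3/4) ln(1 − 4p/3) = −0.75 ln(1 − 0.546763) = −0.75 ln(0.453237)
  = −0.75 × (-0.791340) = 0.593505 substitutions/site.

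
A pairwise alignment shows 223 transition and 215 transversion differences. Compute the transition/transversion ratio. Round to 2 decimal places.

1.04

R = 223/215 = 1.037209… ≈ 1.04 (to 2 d.p.).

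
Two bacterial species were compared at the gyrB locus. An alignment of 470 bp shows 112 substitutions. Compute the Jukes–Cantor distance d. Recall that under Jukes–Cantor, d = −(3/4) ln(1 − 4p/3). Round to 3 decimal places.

p = 112/470 ≈ 0.238298.
d = −(3/4) ln(1 − 4p/3) = −0.75 ln(1 − 0.317731) = −0.75 ln(0.682269)
  = −0.75 × (-0.382331) = 0.286748 substitutions/site.

0.287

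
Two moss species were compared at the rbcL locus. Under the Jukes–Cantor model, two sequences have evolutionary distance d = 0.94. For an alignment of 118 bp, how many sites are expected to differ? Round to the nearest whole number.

Invert JC69: p = (3/4)(1 − e^(−4d/3)) = 0.75 × (1 − e^(-1.253333)) = 0.75 × (1 − 0.285551) = 0.535837.
Expected differing sites = pL ≈ 0.535837 × 118 = 63.228766 ≈ 63.

63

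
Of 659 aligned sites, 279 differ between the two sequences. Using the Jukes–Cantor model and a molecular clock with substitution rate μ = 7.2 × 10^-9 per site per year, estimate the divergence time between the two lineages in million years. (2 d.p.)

43.29

p = 279/659 ≈ 0.423369.
d = −(3/4) ln(1 − 4p/3) = −0.75 ln(1 − 0.564492) = −0.75 ln(0.435508)
  = −0.75 × (-0.831242) = 0.623432 substitutions/site.
Under a molecular clock d = 2μt, so t = d/(2μ) = 0.623432 / (2 × 7.2 × 10^-9) = 43.29 million years.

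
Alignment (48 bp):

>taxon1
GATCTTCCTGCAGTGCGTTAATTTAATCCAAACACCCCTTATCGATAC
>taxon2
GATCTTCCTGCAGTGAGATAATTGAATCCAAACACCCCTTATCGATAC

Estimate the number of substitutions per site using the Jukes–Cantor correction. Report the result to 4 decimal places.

0.0653

The sequences differ at 3 of 48 sites (16, 18, 24), so p = 3/48 = 0.0625.
d = −(3/4) ln(1 − 4p/3) = −0.75 ln(1 − 0.083333) = −0.75 ln(0.916667)
  = −0.75 × (-0.087011) = 0.065258 substitutions/site.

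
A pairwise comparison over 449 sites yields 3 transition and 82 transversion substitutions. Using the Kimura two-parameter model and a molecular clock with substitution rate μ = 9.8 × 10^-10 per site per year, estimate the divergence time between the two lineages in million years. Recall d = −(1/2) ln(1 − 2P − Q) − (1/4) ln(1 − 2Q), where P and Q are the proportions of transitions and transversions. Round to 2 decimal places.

113.63

P = 3/449 ≈ 0.006682 and Q = 82/449 ≈ 0.182628.
Under the Kimura two-parameter model, d = −½ ln(1 − 2P − Q) − ¼ ln(1 − 2Q).
1 − 2P − Q = 0.804008, giving −½ ln(0.804008) = 0.109073.
1 − 2Q = 0.634744, giving −¼ ln(0.634744) = 0.113633.
d = 0.109073 + 0.113633 = 0.222706.
Under a molecular clock d = 2μt, so t = d/(2μ) = 0.222706 / (2 × 9.8 × 10^-10) = 113.63 million years.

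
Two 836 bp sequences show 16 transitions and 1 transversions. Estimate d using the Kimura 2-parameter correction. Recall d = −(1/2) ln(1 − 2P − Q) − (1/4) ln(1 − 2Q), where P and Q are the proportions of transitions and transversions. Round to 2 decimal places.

0.02

P = 16/836 ≈ 0.019139 and Q = 1/836 ≈ 0.001196.
Under the Kimura two-parameter model, d = −½ ln(1 − 2P − Q) − ¼ ln(1 − 2Q).
1 − 2P − Q = 0.960526, giving −½ ln(0.960526) = 0.020137.
1 − 2Q = 0.997608, giving −¼ ln(0.997608) = 0.000599.
d = 0.020137 + 0.000599 = 0.020736.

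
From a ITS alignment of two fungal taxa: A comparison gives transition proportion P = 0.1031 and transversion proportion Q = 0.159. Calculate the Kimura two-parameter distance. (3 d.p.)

Under the Kimura two-parameter model, d = −½ ln(1 − 2P − Q) − ¼ ln(1 − 2Q).
1 − 2P − Q = 0.6348, giving −½ ln(0.6348) = 0.227223.
1 − 2Q = 0.682, giving −¼ ln(0.682) = 0.095681.
d = 0.227223 + 0.095681 = 0.322904.

0.323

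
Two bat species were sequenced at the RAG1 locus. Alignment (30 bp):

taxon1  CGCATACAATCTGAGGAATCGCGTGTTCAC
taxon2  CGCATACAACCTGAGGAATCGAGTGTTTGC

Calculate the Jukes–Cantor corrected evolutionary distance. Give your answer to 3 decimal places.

0.147

The sequences differ at 4 of 30 sites (10, 22, 28, 29), so p = 4/30 ≈ 0.133333.
d = −(3/4) ln(1 − 4p/3) = −0.75 ln(1 − 0.177777) = −0.75 ln(0.822223)
  = −0.75 × (-0.195744) = 0.146808 substitutions/site.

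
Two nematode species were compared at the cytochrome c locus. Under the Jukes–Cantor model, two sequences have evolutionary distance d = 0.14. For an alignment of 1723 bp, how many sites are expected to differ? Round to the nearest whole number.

220

Invert JC69: p = (3/4)(1 − e^(−4d/3)) = 0.75 × (1 − e^(-0.186667)) = 0.75 × (1 − 0.829720) = 0.127710.
Expected differing sites = pL ≈ 0.127710 × 1723 = 220.04433 ≈ 220.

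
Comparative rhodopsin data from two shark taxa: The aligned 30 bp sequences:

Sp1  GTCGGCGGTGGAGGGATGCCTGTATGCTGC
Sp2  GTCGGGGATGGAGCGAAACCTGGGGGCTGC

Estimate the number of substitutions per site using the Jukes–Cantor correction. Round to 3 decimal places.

The sequences differ at 8 of 30 sites (6, 8, 14, 17, 18, 23, 24, 25), so p = 8/30 ≈ 0.266667.
d = −(3/4) ln(1 − 4p/3) = −0.75 ln(1 − 0.355556) = −0.75 ln(0.644444)
  = −0.75 × (-0.439367) = 0.329525 substitutions/site.

0.330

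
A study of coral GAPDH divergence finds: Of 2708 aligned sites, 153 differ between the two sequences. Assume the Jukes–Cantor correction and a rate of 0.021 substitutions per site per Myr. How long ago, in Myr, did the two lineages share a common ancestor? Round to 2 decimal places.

1.40

p = 153/2708 ≈ 0.056499.
d = −(3/4) ln(1 − 4p/3) = −0.75 ln(1 − 0.075332) = −0.75 ln(0.924668)
  = −0.75 × (-0.078321) = 0.058741 substitutions/site.
Under a molecular clock d = 2μt, so t = d/(2μ) = 0.058741 / (2 × 0.021) = 1.40 Myr.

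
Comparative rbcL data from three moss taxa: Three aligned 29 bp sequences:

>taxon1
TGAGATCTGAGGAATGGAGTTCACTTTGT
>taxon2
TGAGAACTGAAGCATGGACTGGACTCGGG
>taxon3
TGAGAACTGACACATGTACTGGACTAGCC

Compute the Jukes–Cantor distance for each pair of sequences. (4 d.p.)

taxon1–taxon2: 9/29 sites differ → p ≈ 0.310345, d = −0.75 ln(1 − 0.413793) = 0.400562 ≈ 0.4006.
taxon1–taxon3: 12/29 sites differ → p ≈ 0.413793, d = −0.75 ln(1 − 0.551724) = 0.601760 ≈ 0.6018.
taxon2–taxon3: 6/29 sites differ → p ≈ 0.206897, d = −0.75 ln(1 − 0.275863) = 0.242081 ≈ 0.2421.

d(taxon1,taxon2) = 0.4006, d(taxon1,taxon3) = 0.6018, d(taxon2,taxon3) = 0.2421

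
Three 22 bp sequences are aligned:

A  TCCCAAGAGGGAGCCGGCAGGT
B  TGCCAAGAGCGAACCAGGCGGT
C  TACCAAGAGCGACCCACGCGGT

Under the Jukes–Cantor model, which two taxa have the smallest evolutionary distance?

B and C

A–B: 6/22 differ, p = 0.273, d = 0.339.
A–C: 7/22 differ, p = 0.318, d = 0.414.
B–C: 3/22 differ, p = 0.136, d = 0.151.
The smallest distance is between B and C.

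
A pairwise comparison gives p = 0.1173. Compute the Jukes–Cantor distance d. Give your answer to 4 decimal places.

0.1276

d = −(3/4) ln(1 − 4p/3) = −0.75 ln(1 − 0.1564) = −0.75 ln(0.8436)
  = −0.75 × (-0.170077) = 0.127558 substitutions/site.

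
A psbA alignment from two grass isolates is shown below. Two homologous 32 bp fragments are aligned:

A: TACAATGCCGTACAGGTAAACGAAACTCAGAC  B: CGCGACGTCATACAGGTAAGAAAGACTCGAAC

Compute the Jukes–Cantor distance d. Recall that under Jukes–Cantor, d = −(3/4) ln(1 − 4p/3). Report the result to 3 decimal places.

The sequences differ at 12 of 32 sites, so p = 12/32 = 0.375.
d = −(3/4) ln(1 − 4p/3) = −0.75 ln(1 − 0.5) = −0.75 ln(0.5)
  = −0.75 × (-0.693147) = 0.519860 substitutions/site.

0.520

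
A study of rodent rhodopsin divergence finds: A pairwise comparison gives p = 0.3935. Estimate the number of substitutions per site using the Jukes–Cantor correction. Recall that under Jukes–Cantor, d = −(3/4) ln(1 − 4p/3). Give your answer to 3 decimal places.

d = −(3/4) ln(1 − 4p/3) = −0.75 ln(1 − 0.524667) = −0.75 ln(0.475333)
  = −0.75 × (-0.743740) = 0.557805 substitutions/site.

0.558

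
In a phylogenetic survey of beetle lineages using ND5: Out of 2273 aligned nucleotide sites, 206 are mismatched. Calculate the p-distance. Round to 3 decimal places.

p = 206/2273 = 0.090629… ≈ 0.091 (to 3 d.p.).

0.091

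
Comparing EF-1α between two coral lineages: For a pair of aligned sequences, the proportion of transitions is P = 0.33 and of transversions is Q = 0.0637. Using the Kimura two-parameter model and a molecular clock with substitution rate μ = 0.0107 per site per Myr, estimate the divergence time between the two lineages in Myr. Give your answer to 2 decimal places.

31.65

Under the Kimura two-parameter model, d = −½ ln(1 − 2P − Q) − ¼ ln(1 − 2Q).
1 − 2P − Q = 0.2763, giving −½ ln(0.2763) = 0.643134.
1 − 2Q = 0.8726, giving −¼ ln(0.8726) = 0.034070.
d = 0.643134 + 0.034070 = 0.677204.
Under a molecular clock d = 2μt, so t = d/(2μ) = 0.677204 / (2 × 0.0107) = 31.65 Myr.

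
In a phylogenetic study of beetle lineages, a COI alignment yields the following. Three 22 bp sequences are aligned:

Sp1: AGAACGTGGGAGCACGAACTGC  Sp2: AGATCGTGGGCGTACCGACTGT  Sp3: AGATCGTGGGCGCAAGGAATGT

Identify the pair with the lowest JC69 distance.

Sp1–Sp2: 6/22 differ, p = 0.273, d = 0.339.
Sp1–Sp3: 6/22 differ, p = 0.273, d = 0.339.
Sp2–Sp3: 4/22 differ, p = 0.182, d = 0.208.
The smallest distance is between Sp2 and Sp3.

Sp2 and Sp3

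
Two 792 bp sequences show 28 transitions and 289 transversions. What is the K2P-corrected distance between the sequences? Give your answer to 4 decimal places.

P = 28/792 ≈ 0.035354 and Q = 289/792 ≈ 0.364899.
Under the Kimura two-parameter model, d = −½ ln(1 − 2P − Q) − ¼ ln(1 − 2Q).
1 − 2P − Q = 0.564393, giving −½ ln(0.564393) = 0.286002.
1 − 2Q = 0.270202, giving −¼ ln(0.270202) = 0.327146.
d = 0.286002 + 0.327146 = 0.613148.

0.6131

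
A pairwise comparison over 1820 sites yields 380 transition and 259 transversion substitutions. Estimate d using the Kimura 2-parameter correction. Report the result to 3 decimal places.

P = 380/1820 ≈ 0.208791 and Q = 259/1820 ≈ 0.142308.
Under the Kimura two-parameter model, d = −½ ln(1 − 2P − Q) − ¼ ln(1 − 2Q).
1 − 2P − Q = 0.44011, giving −½ ln(0.44011) = 0.410365.
1 − 2Q = 0.715384, giving −¼ ln(0.715384) = 0.083734.
d = 0.410365 + 0.083734 = 0.494099.

0.494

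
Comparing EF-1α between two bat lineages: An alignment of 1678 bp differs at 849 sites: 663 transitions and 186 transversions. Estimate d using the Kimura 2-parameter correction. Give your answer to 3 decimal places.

1.219

P = 663/1678 ≈ 0.395113 and Q = 186/1678 ≈ 0.110846.
Under the Kimura two-parameter model, d = −½ ln(1 − 2P − Q) − ¼ ln(1 − 2Q).
1 − 2P − Q = 0.098928, giving −½ ln(0.098928) = 1.156681.
1 − 2Q = 0.778308, giving −¼ ln(0.778308) = 0.062658.
d = 1.156681 + 0.062658 = 1.219339.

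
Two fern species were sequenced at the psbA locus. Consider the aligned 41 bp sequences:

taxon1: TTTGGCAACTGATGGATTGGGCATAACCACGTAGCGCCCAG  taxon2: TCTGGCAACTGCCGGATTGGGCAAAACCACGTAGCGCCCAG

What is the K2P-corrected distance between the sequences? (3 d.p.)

Of 41 sites, 2 differences are transitions and 2 are transversions, so P = 2/41 ≈ 0.04878 and Q = 2/41 ≈ 0.04878.
Under the Kimura two-parameter model, d = −½ ln(1 − 2P − Q) − ¼ ln(1 − 2Q).
1 − 2P − Q = 0.85366, giving −½ ln(0.85366) = 0.079111.
1 − 2Q = 0.90244, giving −¼ ln(0.90244) = 0.025663.
d = 0.079111 + 0.025663 = 0.104774.

0.105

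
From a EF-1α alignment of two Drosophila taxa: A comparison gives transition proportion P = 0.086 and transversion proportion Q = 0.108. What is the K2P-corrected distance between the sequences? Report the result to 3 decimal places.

Under the Kimura two-parameter model, d = −½ ln(1 − 2P − Q) − ¼ ln(1 − 2Q).
1 − 2P − Q = 0.72, giving −½ ln(0.72) = 0.164252.
1 − 2Q = 0.784, giving −¼ ln(0.784) = 0.060837.
d = 0.164252 + 0.060837 = 0.225089.

0.225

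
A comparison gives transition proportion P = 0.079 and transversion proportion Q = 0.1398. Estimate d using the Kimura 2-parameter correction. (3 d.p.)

0.259

Under the Kimura two-parameter model, d = −½ ln(1 − 2P − Q) − ¼ ln(1 − 2Q).
1 − 2P − Q = 0.7022, giving −½ ln(0.7022) = 0.176769.
1 − 2Q = 0.7204, giving −¼ ln(0.7204) = 0.081987.
d = 0.176769 + 0.081987 = 0.258756.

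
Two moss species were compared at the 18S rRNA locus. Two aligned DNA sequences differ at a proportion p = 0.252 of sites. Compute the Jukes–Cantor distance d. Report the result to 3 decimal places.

d = −(3/4) ln(1 − 4p/3) = −0.75 ln(1 − 0.336) = −0.75 ln(0.664)
  = −0.75 × (-0.409473) = 0.307105 substitutions/site.

0.307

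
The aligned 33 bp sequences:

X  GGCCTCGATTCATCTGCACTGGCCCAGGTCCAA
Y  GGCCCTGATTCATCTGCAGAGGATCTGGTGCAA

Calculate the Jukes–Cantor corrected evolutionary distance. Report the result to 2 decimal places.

0.29

The sequences differ at 8 of 33 sites (5, 6, 19, 20, 23, 24, 26, 30), so p = 8/33 ≈ 0.242424.
d = −(3/4) ln(1 − 4p/3) = −0.75 ln(1 − 0.323232) = −0.75 ln(0.676768)
  = −0.75 × (-0.390427) = 0.292820 substitutions/site.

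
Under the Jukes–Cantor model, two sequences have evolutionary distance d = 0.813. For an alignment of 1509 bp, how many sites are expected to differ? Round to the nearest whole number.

749

Invert JC69: p = (3/4)(1 − e^(−4d/3)) = 0.75 × (1 − e^(-1.084)) = 0.75 × (1 − 0.338240) = 0.496320.
Expected differing sites = pL ≈ 0.496320 × 1509 = 748.94688 ≈ 749.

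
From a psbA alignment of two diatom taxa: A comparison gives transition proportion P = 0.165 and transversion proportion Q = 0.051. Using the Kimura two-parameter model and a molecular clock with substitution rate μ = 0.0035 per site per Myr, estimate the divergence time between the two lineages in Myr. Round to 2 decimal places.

Under the Kimura two-parameter model, d = −½ ln(1 − 2P − Q) − ¼ ln(1 − 2Q).
1 − 2P − Q = 0.619, giving −½ ln(0.619) = 0.239825.
1 − 2Q = 0.898, giving −¼ ln(0.898) = 0.026896.
d = 0.239825 + 0.026896 = 0.266721.
Under a molecular clock d = 2μt, so t = d/(2μ) = 0.266721 / (2 × 0.0035) = 38.10 Myr.

38.10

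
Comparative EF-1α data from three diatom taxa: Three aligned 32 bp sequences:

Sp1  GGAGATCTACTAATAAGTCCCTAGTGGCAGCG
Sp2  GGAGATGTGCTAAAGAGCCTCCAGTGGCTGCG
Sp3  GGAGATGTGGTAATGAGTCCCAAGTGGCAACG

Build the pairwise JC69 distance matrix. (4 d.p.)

Sp1–Sp2: 8/32 sites differ → p = 0.25, d = −0.75 ln(1 − 0.333333) = 0.304098 ≈ 0.3041.
Sp1–Sp3: 6/32 sites differ → p = 0.1875, d = −0.75 ln(1 − 0.25) = 0.215762 ≈ 0.2158.
Sp2–Sp3: 7/32 sites differ → p = 0.21875, d = −0.75 ln(1 − 0.291667) = 0.258631 ≈ 0.2586.

d(Sp1,Sp2) = 0.3041, d(Sp1,Sp3) = 0.2158, d(Sp2,Sp3) = 0.2586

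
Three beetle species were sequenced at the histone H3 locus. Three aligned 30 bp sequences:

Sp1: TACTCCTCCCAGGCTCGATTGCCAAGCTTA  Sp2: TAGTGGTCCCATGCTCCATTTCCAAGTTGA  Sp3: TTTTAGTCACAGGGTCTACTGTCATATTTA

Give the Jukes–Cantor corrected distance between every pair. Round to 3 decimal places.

d(Sp1,Sp2) = 0.330, d(Sp1,Sp3) = 0.572, d(Sp2,Sp3) = 0.647

Sp1–Sp2: 8/30 sites differ → p ≈ 0.266667, d = −0.75 ln(1 − 0.355556) = 0.329526 ≈ 0.330.
Sp1–Sp3: 12/30 sites differ → p = 0.4, d = −0.75 ln(1 − 0.533333) = 0.571605 ≈ 0.572.
Sp2–Sp3: 13/30 sites differ → p ≈ 0.433333, d = −0.75 ln(1 − 0.577777) = 0.646666 ≈ 0.647.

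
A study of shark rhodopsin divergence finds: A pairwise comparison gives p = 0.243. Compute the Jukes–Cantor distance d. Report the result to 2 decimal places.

0.29

d = −(3/4) ln(1 − 4p/3) = −0.75 ln(1 − 0.324) = −0.75 ln(0.676)
  = −0.75 × (-0.391562) = 0.293672 substitutions/site.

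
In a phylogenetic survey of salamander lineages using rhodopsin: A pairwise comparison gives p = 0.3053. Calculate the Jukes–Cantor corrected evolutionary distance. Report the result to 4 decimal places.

0.3920

d = −(3/4) ln(1 − 4p/3) = −0.75 ln(1 − 0.407067) = −0.75 ln(0.592933)
  = −0.75 × (-0.522674) = 0.392006 substitutions/site.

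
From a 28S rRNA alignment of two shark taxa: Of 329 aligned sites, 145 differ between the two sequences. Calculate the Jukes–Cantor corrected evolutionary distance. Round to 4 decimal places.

p = 145/329 ≈ 0.440729.
d = −(3/4) ln(1 − 4p/3) = −0.75 ln(1 − 0.587639) = −0.75 ln(0.412361)
  = −0.75 × (-0.885856) = 0.664392 substitutions/site.

0.6644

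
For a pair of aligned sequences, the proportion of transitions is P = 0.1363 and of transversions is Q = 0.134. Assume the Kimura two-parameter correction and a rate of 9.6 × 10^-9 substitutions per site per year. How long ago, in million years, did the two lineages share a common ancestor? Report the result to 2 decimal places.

17.65

Under the Kimura two-parameter model, d = −½ ln(1 − 2P − Q) − ¼ ln(1 − 2Q).
1 − 2P − Q = 0.5934, giving −½ ln(0.5934) = 0.260943.
1 − 2Q = 0.732, giving −¼ ln(0.732) = 0.077994.
d = 0.260943 + 0.077994 = 0.338937.
Under a molecular clock d = 2μt, so t = d/(2μ) = 0.338937 / (2 × 9.6 × 10^-9) = 17.65 million years.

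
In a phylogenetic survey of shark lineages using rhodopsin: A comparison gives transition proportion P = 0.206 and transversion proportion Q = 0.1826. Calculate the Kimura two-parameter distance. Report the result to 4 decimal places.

Under the Kimura two-parameter model, d = −½ ln(1 − 2P − Q) − ¼ ln(1 − 2Q).
1 − 2P − Q = 0.4054, giving −½ ln(0.4054) = 0.451441.
1 − 2Q = 0.6348, giving −¼ ln(0.6348) = 0.113611.
d = 0.451441 + 0.113611 = 0.565052.

0.5651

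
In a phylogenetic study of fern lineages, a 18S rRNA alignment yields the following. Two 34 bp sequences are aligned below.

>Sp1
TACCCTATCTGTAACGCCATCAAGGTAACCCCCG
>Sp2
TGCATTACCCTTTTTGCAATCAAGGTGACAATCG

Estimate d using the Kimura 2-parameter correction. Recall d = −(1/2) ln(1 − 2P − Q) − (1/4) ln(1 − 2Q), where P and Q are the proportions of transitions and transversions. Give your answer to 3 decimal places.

Of 34 sites, 7 differences are transitions and 7 are transversions, so P = 7/34 ≈ 0.205882 and Q = 7/34 ≈ 0.205882.
Under the Kimura two-parameter model, d = −½ ln(1 − 2P − Q) − ¼ ln(1 − 2Q).
1 − 2P − Q = 0.382354, giving −½ ln(0.382354) = 0.480704.
1 − 2Q = 0.588236, giving −¼ ln(0.588236) = 0.132657.
d = 0.480704 + 0.132657 = 0.613361.

0.613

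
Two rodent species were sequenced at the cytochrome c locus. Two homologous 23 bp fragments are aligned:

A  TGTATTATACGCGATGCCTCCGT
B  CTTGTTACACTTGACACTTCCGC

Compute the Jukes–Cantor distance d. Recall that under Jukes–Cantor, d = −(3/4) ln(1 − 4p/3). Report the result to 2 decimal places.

The sequences differ at 10 of 23 sites (1, 2, 4, 8, 11, 12, 15, 16, 18, 23), so p = 10/23 ≈ 0.434783.
d = −(3/4) ln(1 − 4p/3) = −0.75 ln(1 − 0.579711) = −0.75 ln(0.420289)
  = −0.75 × (-0.866813) = 0.650110 substitutions/site.

0.65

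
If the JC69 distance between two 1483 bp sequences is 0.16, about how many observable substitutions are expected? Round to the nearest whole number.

214

Invert JC69: p = (3/4)(1 − e^(−4d/3)) = 0.75 × (1 − e^(-0.213333)) = 0.75 × (1 − 0.807887) = 0.144085.
Expected differing sites = pL ≈ 0.144085 × 1483 = 213.678055 ≈ 214.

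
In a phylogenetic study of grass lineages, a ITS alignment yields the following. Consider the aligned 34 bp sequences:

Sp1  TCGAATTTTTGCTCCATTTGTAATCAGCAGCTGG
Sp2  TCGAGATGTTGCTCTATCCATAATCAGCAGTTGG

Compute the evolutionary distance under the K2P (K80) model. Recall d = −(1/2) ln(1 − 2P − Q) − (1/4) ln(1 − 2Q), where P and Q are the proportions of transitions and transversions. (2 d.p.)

Of 34 sites, 6 differences are transitions and 2 are transversions, so P = 6/34 ≈ 0.176471 and Q = 2/34 ≈ 0.058824.
Under the Kimura two-parameter model, d = −½ ln(1 − 2P − Q) − ¼ ln(1 − 2Q).
1 − 2P − Q = 0.588234, giving −½ ln(0.588234) = 0.265315.
1 − 2Q = 0.882352, giving −¼ ln(0.882352) = 0.031291.
d = 0.265315 + 0.031291 = 0.296606.

0.30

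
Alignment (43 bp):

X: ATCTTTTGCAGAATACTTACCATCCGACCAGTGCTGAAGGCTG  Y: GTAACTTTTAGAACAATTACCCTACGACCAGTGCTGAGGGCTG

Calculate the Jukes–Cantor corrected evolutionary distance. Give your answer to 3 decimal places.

0.313

The sequences differ at 11 of 43 sites, so p = 11/43 ≈ 0.255814.
d = −(3/4) ln(1 − 4p/3) = −0.75 ln(1 − 0.341085) = −0.75 ln(0.658915)
  = −0.75 × (-0.417161) = 0.312871 substitutions/site.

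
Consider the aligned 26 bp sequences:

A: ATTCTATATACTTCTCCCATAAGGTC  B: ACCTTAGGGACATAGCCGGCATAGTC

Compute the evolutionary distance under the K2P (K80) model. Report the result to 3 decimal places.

1.018

Of 26 sites, 7 differences are transitions and 7 are transversions, so P = 7/26 ≈ 0.269231 and Q = 7/26 ≈ 0.269231.
Under the Kimura two-parameter model, d = −½ ln(1 − 2P − Q) − ¼ ln(1 − 2Q).
1 − 2P − Q = 0.192307, giving −½ ln(0.192307) = 0.824331.
1 − 2Q = 0.461538, giving −¼ ln(0.461538) = 0.193298.
d = 0.824331 + 0.193298 = 1.017629.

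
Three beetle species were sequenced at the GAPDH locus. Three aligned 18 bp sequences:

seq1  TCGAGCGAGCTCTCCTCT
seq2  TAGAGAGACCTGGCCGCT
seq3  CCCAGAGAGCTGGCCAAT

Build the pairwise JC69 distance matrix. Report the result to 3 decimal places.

d(seq1,seq2) = 0.441, d(seq1,seq3) = 0.548, d(seq2,seq3) = 0.441

seq1–seq2: 6/18 sites differ → p ≈ 0.333333, d = −0.75 ln(1 − 0.444444) = 0.440839 ≈ 0.441.
seq1–seq3: 7/18 sites differ → p ≈ 0.388889, d = −0.75 ln(1 − 0.518519) = 0.548166 ≈ 0.548.
seq2–seq3: 6/18 sites differ → p ≈ 0.333333, d = −0.75 ln(1 − 0.444444) = 0.440839 ≈ 0.441.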